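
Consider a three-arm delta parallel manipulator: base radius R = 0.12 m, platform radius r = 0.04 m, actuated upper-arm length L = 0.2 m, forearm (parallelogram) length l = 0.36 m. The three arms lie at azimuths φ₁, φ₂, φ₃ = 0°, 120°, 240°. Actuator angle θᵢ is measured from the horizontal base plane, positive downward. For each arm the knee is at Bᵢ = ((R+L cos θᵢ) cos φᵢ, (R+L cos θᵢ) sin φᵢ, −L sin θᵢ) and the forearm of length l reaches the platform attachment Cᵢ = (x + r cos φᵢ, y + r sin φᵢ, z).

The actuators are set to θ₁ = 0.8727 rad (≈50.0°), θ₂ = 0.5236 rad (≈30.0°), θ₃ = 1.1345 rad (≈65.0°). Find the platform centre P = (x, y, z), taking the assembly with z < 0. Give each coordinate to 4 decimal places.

centre 1 = (0.2086·cos0.0°, 0.2086·sin0.0°, -0.1532) = (0.2086, 0.0000, -0.1532)
φ2=120.0°: virtual centre (-0.1266, 0.2193, -0.1000), radius l
arm 3 at φ=240.0°: e+L cos θ3 = 0.1645;  centre 3 = (-0.0823, -0.1425, -0.1813)
eliminate P² terms by subtracting sphere 1 from 2 and 3
linear system: -0.6703x+0.4386y = 0.0071−0.1064z; -0.5816x+-0.2850y = -0.0070−-0.0561z
det = 0.4461;  x = 0.0024+0.0128z,  y = 0.0199+-0.2231z
sphere 1 gives Az²+Bz+C=0 with A=1.0499, B=0.2923, C=-0.0632;  B²−4AC=0.3509;  roots -0.4213, 0.1429;  negative root z = -0.4213
x = -0.0030, y = 0.1139

(-0.0030, 0.1139, -0.4213)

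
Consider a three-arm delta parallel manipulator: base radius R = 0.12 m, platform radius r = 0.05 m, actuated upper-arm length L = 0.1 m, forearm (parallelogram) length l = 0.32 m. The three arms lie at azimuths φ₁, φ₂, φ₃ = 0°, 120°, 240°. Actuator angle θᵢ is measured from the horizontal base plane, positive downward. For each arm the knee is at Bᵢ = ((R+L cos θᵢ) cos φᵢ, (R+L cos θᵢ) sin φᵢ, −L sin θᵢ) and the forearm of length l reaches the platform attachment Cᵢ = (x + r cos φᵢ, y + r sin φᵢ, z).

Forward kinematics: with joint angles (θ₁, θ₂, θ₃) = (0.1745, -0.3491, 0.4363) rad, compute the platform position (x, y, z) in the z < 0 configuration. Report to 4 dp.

(-0.0123, 0.0744, -0.2707)

arm 1 at φ=0.0°: ρ1 = 0.1685;  O1 = (0.1685, 0.0000, -0.0174)
arm 2 at φ=120.0°: ρ2 = 0.1640;  O2 = (-0.0820, 0.1420, 0.0342)
arm 3 at φ=240.0°: ρ3 = 0.1606;  O3 = (-0.0803, -0.1391, -0.0423)
eliminate P² terms by subtracting sphere 1 from 2 and 3
[-0.5009 0.2840 0.1031]·P = -0.0006;  [-0.4976 -0.2782 -0.0498]·P = -0.0011
Cramer: x(z) = 0.0017+0.0518z;  y(z) = 0.0008-0.2717z
into |P−O₁|² = l²: 1.0765z² + 0.0170z + -0.0743 = 0;  Δ = 0.3202;  z = -0.2707 or 0.2549 → z<0 root = -0.2707
x = -0.0123, y = 0.0744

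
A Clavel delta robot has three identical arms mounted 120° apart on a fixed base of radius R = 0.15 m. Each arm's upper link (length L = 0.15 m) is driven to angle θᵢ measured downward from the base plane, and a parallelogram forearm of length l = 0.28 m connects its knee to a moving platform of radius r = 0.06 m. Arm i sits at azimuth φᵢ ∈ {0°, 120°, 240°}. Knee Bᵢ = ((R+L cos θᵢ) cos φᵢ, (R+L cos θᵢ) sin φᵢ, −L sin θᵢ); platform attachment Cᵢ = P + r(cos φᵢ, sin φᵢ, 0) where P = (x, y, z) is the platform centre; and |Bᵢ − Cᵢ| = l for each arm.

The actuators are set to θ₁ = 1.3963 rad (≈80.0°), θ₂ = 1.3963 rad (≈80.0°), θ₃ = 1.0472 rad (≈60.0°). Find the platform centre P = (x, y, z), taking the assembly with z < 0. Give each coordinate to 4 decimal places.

(-0.0253, -0.0438, -0.3854)

arm 1 at φ=0.0°: e+L cos θ1 = 0.1160;  O1 = (0.1160, 0.0000, -0.1477)
φ2=120.0°: virtual centre (-0.0580, 0.1005, -0.1477), radius l
φ3=240.0°: virtual centre (-0.0825, -0.1429, -0.1299), radius l
subtract pairs → two planes through P
plane₁₂: -0.3481x+0.2010y+0.0000z = 0.0000
det = 0.1793;  x = -0.0099+0.0399z,  y = -0.0171+0.0692z
into |P−O₁|² = l²: 1.0064z² + 0.2830z + -0.0404 = 0;  Δ = 0.2428;  z = -0.3854 or 0.1042 → z<0 root = -0.3854
x = -0.0253, y = -0.0438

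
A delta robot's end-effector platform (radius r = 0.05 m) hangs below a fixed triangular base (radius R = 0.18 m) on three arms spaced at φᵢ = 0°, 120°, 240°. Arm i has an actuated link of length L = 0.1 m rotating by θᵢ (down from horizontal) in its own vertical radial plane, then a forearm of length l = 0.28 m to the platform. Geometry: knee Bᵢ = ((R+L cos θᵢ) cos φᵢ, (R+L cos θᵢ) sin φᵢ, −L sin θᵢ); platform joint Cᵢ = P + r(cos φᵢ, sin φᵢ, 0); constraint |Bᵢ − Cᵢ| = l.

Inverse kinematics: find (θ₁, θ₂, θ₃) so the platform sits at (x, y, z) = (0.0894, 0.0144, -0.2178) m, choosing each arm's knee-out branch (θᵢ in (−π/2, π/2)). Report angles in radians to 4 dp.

rotate P by −φ1: (0.0894, 0.0144, -0.2178)
  A cos θ + B sin θ = C:  0.0406·cos θ + -0.2178·sin θ = 0.0955
  θ1 = atan2(B,A) + arccos(C/0.2216) = -0.2615
rotate P by −φ2: (-0.0322, -0.0846, -0.2178)
  A cos θ + B sin θ = C:  0.1622·cos θ + -0.2178·sin θ = -0.0626
  √(A²+B²)=0.2716;  θ2 = -0.9306+1.8033 ≈ 0.8727
arm 3 (φ=240.0°): x'=-0.0572, y'=0.0702
  A=0.1872, B=-0.2178, C=(l²−L²−A²−y'²−z²)/(2L)=-0.0950
  θ3 = atan2(B,A) + arccos(C/0.2872) = 1.0471

θ₁ = -0.2615, θ₂ = 0.8727, θ₃ = 1.0471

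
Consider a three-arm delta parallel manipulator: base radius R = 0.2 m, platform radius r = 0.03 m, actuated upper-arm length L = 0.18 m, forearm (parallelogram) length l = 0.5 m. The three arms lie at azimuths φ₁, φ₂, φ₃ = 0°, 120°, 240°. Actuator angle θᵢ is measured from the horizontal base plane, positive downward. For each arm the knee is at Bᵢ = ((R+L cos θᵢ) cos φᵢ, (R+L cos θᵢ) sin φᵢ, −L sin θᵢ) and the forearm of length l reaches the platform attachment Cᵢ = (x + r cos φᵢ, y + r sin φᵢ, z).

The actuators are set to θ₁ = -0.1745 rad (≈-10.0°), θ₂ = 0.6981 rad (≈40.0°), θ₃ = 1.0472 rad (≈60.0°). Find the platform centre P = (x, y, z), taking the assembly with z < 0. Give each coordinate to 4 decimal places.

(0.1725, 0.0604, -0.4333)

φ1=0.0°: virtual centre (0.3473, 0.0000, 0.0313), radius l
φ2=120.0°: virtual centre (-0.1539, 0.2666, -0.1157), radius l
S3 = (0.2600·cos240.0°, 0.2600·sin240.0°, -0.1559) = (-0.1300, -0.2252, -0.1559)
eliminate P² terms by subtracting sphere 1 from 2 and 3
linear system: -1.0024x+0.5333y = -0.0134−-0.2939z; -0.9545x+-0.4503y = -0.0297−-0.3743z
Cramer: x(z) = 0.0228-0.3456z;  y(z) = 0.0177-0.0985z
quadratic in z: (1.1292)z²+(0.1583)z+(-0.1434)=0, √Δ=0.8202 → z ∈ {-0.4333, 0.2931}; z = -0.4333 (taking z<0)
x = 0.1725, y = 0.0604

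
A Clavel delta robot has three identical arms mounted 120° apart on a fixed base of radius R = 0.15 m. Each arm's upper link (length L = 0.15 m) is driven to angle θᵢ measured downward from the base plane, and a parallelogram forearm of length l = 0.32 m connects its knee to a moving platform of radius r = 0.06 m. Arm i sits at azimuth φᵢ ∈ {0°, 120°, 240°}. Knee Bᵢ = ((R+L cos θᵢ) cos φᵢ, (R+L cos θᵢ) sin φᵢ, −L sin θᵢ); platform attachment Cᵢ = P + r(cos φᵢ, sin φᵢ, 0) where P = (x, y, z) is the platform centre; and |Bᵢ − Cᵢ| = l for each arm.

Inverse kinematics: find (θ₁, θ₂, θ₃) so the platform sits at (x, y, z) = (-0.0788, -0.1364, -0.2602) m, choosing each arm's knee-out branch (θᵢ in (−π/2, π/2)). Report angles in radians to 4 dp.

arm 1 (φ=0.0°): x'=-0.0788, y'=-0.1364
  A cos θ + B sin θ = C:  0.1688·cos θ + -0.2602·sin θ = -0.1163
  γ=atan2(-0.2602,0.1688)=-0.9953;  ψ=arccos(-0.3751)=1.9553;  θ1=γ+ψ≈0.9600
rotate P by −φ2: (-0.0787, 0.1364, -0.2602)
  e−x'=0.1687;  (l²−L²−(e−x')²−y'²−z²)/2L = -0.1163
  √(A²+B²)=0.3101;  θ2 = -0.9955+1.9552 ≈ 0.9597
arm 3 (φ=240.0°): x'=0.1575, y'=0.0000
  A cos θ + B sin θ = C:  -0.0675·cos θ + -0.2602·sin θ = 0.0255
  γ=atan2(-0.2602,-0.0675)=-1.8247;  ψ=arccos(0.0947)=1.4760;  θ3=γ+ψ≈-0.3487

θ₁ = 0.9600, θ₂ = 0.9597, θ₃ = -0.3487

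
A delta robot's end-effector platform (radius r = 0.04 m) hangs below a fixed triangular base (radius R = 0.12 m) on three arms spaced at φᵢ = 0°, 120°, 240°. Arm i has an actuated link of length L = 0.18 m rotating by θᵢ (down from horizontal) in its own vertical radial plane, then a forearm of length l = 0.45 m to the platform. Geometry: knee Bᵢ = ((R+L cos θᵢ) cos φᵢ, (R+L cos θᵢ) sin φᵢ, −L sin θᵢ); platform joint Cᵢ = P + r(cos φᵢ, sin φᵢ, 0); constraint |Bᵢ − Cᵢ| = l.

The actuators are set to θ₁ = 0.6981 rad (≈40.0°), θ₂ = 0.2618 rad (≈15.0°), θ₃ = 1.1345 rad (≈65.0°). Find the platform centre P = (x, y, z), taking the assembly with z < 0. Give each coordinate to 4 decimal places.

(0.0109, 0.1788, -0.4730)

arm 1 at φ=0.0°: ρ1 = 0.2179;  O1 = (0.2179, 0.0000, -0.1157)
O2 = (0.2539·cos120.0°, 0.2539·sin120.0°, -0.0466) = (-0.1269, 0.2199, -0.0466)
O3 = (0.1561·cos240.0°, 0.1561·sin240.0°, -0.1631) = (-0.0780, -0.1352, -0.1631)
subtract pairs → two planes through P
linear system: -0.6896x+0.4397y = 0.0058−0.1382z; -0.5918x+-0.2703y = -0.0099−-0.0949z
det = 0.4467;  x = 0.0063+-0.0098z,  y = 0.0229+-0.3296z
sphere 1 gives Az²+Bz+C=0 with A=1.1088, B=0.2204, C=-0.1438;  B²−4AC=0.6863;  roots -0.4730, 0.2742;  negative root z = -0.4730
x = 0.0109, y = 0.1788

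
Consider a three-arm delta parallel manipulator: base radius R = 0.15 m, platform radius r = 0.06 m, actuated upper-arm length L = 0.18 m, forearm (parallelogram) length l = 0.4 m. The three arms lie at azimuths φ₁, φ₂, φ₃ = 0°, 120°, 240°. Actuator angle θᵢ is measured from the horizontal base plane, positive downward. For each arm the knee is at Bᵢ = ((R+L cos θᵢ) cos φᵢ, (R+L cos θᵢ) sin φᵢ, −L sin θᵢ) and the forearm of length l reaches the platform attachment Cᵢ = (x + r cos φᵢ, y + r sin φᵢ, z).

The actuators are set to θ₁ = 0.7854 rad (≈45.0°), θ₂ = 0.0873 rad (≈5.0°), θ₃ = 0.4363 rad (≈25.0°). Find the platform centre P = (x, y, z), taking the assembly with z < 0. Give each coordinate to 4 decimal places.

S1 = (0.2173·cos0.0°, 0.2173·sin0.0°, -0.1273) = (0.2173, 0.0000, -0.1273)
φ2=120.0°: virtual centre (-0.1347, 0.2332, -0.0157), radius l
arm 3 at φ=240.0°: (R−r)+L cos θ3 = 0.2531;  S3 = (-0.1266, -0.2192, -0.0761)
eliminate P² terms by subtracting sphere 1 from 2 and 3
[-0.7039 0.4665 0.2232]·P = 0.0094;  [-0.6877 -0.4384 0.1024]·P = 0.0065
Cramer: x(z) = -0.0113+0.2314z;  y(z) = 0.0030-0.1293z
into |P−S₁|² = l²: 1.0703z² + 0.1480z + -0.0915 = 0;  Δ = 0.4138;  z = -0.3697 or 0.2314 → z<0 root = -0.3697
x = -0.0968, y = 0.0508

(-0.0968, 0.0508, -0.3697)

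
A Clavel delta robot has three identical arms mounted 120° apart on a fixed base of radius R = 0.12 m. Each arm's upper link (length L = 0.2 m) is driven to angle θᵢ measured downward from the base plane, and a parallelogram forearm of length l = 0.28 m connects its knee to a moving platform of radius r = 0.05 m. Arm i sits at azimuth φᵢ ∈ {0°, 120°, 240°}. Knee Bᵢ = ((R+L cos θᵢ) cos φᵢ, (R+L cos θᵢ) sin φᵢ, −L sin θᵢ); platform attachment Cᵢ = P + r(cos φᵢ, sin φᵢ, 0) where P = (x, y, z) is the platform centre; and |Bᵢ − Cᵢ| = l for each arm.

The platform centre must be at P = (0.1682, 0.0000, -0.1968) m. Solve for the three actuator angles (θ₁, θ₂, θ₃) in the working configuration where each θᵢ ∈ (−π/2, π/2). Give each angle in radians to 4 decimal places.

arm 1 (φ=0.0°): x'=0.1682, y'=0.0000
  A cos θ + B sin θ = C:  -0.0982·cos θ + -0.1968·sin θ = -0.0249
  γ=atan2(-0.1968,-0.0982)=-2.0336;  ψ=arccos(-0.1134)=1.6844;  θ1=γ+ψ≈-0.3492
arm 2 (φ=120.0°): x'=-0.0841, y'=-0.1457
  A=0.1541, B=-0.1968, C=(l²−L²−A²−y'²−z²)/(2L)=-0.1132
  γ=atan2(-0.1968,0.1541)=-0.9065;  ψ=arccos(-0.4530)=2.0410;  θ2=γ+ψ≈1.1345
φ3=240.0° → target in arm frame (-0.0841, 0.1457)
  A=0.1541, B=-0.1968, C=(l²−L²−A²−y'²−z²)/(2L)=-0.1132
  θ3 = atan2(B,A) + arccos(C/0.2500) = 1.1345

θ₁ = -0.3492, θ₂ = 1.1345, θ₃ = 1.1345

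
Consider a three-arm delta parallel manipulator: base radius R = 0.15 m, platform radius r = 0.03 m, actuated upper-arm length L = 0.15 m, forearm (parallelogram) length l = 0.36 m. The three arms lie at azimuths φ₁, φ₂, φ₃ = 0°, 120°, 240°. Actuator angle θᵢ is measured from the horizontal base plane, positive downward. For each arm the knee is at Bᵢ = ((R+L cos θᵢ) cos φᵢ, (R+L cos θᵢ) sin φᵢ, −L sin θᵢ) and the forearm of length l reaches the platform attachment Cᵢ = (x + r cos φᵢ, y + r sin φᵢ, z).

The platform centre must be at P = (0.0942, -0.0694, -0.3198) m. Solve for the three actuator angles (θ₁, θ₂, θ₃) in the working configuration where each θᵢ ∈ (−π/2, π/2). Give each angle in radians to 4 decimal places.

arm 1 (φ=0.0°): x'=0.0942, y'=-0.0694
  e−x'=0.0258;  (l²−L²−(e−x')²−y'²−z²)/2L = -0.0022
  γ=atan2(-0.3198,0.0258)=-1.4903;  ψ=arccos(-0.0068)=1.5776;  θ1=γ+ψ≈0.0873
arm 2 (φ=120.0°): x'=-0.1072, y'=-0.0469
  e−x'=0.2272;  (l²−L²−(e−x')²−y'²−z²)/2L = -0.1633
  √(A²+B²)=0.3923;  θ2 = -0.9531+2.0001 ≈ 1.0471
arm 3 (φ=240.0°): x'=0.0130, y'=0.1163
  e−x'=0.1070;  (l²−L²−(e−x')²−y'²−z²)/2L = -0.0671
  √(A²+B²)=0.3372;  θ3 = -1.2479+1.7712 ≈ 0.5233

θ₁ = 0.0873, θ₂ = 1.0471, θ₃ = 0.5233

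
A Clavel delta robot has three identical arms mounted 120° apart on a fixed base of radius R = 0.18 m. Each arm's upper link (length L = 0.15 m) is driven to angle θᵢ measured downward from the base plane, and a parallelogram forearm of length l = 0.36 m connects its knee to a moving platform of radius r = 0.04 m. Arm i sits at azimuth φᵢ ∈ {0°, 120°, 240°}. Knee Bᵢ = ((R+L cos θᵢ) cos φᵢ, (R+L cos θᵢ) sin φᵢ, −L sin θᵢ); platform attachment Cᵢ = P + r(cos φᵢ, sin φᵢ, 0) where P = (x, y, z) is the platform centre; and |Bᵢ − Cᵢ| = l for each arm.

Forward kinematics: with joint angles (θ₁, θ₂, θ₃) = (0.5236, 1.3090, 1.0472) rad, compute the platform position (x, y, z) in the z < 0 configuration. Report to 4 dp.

φ1=0.0°: virtual centre (0.2699, 0.0000, -0.0750), radius l
S2 = (0.1788·cos120.0°, 0.1788·sin120.0°, -0.1449) = (-0.0894, 0.1549, -0.1449)
φ3=240.0°: virtual centre (-0.1075, -0.1862, -0.1299), radius l
subtract pairs → two planes through P
plane₁₂: -0.7186x+0.3097y+-0.1398z = -0.0255
det = 0.5014;  x = 0.0284+-0.1716z,  y = -0.0164+0.0530z
quadratic in z: (1.0323)z²+(0.2312)z+(-0.0654)=0, √Δ=0.5688 → z ∈ {-0.3875, 0.1635}; z = -0.3875 (taking z<0)
x = 0.0949, y = -0.0369

(0.0949, -0.0369, -0.3875)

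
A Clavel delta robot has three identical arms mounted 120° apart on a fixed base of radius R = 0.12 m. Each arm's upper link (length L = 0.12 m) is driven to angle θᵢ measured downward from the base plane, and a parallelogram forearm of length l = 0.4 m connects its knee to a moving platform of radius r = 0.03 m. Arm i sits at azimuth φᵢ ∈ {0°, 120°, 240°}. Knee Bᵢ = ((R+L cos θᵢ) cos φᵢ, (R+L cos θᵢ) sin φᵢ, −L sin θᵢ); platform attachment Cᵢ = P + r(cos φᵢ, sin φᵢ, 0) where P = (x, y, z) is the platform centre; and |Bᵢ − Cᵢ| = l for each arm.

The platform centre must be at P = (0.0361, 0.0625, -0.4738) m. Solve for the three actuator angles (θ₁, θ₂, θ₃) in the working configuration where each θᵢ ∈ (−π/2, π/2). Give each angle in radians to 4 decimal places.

rotate P by −φ1: (0.0361, 0.0625, -0.4738)
  e−x'=0.0539;  (l²−L²−(e−x')²−y'²−z²)/2L = -0.3571
  γ=atan2(-0.4738,0.0539)=-1.4575;  ψ=arccos(-0.7488)=2.4171;  θ1=γ+ψ≈0.9595
arm 2 (φ=120.0°): x'=0.0361, y'=-0.0625
  e−x'=0.0539;  (l²−L²−(e−x')²−y'²−z²)/2L = -0.3571
  θ2 = atan2(B,A) + arccos(C/0.4769) = 0.9596
φ3=240.0° → target in arm frame (-0.0722, 0.0000)
  A=0.1622, B=-0.4738, C=(l²−L²−A²−y'²−z²)/(2L)=-0.4383
  γ=atan2(-0.4738,0.1622)=-1.2410;  ψ=arccos(-0.8752)=2.6366;  θ3=γ+ψ≈1.3956

θ₁ = 0.9595, θ₂ = 0.9596, θ₃ = 1.3956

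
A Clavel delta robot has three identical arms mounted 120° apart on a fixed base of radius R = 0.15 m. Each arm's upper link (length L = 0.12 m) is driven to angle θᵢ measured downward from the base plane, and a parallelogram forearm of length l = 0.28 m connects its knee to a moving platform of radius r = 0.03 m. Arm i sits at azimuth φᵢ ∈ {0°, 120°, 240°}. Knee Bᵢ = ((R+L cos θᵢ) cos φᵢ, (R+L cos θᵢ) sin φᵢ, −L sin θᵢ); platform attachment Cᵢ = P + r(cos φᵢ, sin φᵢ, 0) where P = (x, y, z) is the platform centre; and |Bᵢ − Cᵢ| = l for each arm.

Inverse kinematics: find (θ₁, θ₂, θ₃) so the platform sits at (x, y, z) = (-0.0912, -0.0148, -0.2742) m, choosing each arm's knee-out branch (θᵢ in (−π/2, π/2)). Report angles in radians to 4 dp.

θ₁ = 1.3963, θ₂ = 0.6980, θ₃ = 0.5236

rotate P by −φ1: (-0.0912, -0.0148, -0.2742)
  A=0.2112, B=-0.2742, C=(l²−L²−A²−y'²−z²)/(2L)=-0.2334
  θ1 = atan2(B,A) + arccos(C/0.3461) = 1.3963
rotate P by −φ2: (0.0328, 0.0864, -0.2742)
  A=0.0872, B=-0.2742, C=(l²−L²−A²−y'²−z²)/(2L)=-0.1094
  γ=atan2(-0.2742,0.0872)=-1.2628;  ψ=arccos(-0.3802)=1.9608;  θ2=γ+ψ≈0.6980
arm 3 (φ=240.0°): x'=0.0584, y'=-0.0716
  A cos θ + B sin θ = C:  0.0616·cos θ + -0.2742·sin θ = -0.0838
  θ3 = atan2(B,A) + arccos(C/0.2810) = 0.5236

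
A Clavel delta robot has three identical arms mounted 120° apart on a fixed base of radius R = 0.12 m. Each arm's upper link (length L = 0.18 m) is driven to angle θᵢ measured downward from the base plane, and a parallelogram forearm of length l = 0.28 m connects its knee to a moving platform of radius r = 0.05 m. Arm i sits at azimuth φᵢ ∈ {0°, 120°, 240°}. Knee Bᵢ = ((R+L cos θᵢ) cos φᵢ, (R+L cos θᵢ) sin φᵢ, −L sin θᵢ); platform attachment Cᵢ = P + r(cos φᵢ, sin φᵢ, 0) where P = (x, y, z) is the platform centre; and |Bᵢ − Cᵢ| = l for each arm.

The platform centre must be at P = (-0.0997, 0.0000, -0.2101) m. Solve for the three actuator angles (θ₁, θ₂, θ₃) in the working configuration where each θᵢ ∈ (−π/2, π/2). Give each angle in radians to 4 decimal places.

θ₁ = 0.9602, θ₂ = 0.1747, θ₃ = 0.1747

rotate P by −φ1: (-0.0997, 0.0000, -0.2101)
  A=0.1697, B=-0.2101, C=(l²−L²−A²−y'²−z²)/(2L)=-0.0748
  θ1 = atan2(B,A) + arccos(C/0.2701) = 0.9602
rotate P by −φ2: (0.0498, 0.0863, -0.2101)
  e−x'=0.0202;  (l²−L²−(e−x')²−y'²−z²)/2L = -0.0167
  θ2 = atan2(B,A) + arccos(C/0.2111) = 0.1747
rotate P by −φ3: (0.0499, -0.0863, -0.2101)
  A cos θ + B sin θ = C:  0.0201·cos θ + -0.2101·sin θ = -0.0167
  √(A²+B²)=0.2111;  θ3 = -1.4752+1.6499 ≈ 0.1747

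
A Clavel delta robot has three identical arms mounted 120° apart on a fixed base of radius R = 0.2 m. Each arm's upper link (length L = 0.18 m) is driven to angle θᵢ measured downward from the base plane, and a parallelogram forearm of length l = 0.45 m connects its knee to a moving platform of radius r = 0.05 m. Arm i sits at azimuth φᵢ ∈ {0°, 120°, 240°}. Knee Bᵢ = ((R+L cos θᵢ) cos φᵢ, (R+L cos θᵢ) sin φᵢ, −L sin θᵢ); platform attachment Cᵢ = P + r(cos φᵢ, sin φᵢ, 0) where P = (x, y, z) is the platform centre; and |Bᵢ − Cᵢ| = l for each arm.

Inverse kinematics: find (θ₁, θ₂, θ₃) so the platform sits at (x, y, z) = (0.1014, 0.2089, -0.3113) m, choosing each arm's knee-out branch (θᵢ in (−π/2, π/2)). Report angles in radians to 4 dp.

rotate P by −φ1: (0.1014, 0.2089, -0.3113)
  A cos θ + B sin θ = C:  0.0486·cos θ + -0.3113·sin θ = 0.0755
  θ1 = atan2(B,A) + arccos(C/0.3151) = -0.0872
rotate P by −φ2: (0.1302, -0.1923, -0.3113)
  e−x'=0.0198;  (l²−L²−(e−x')²−y'²−z²)/2L = 0.0995
  γ=atan2(-0.3113,0.0198)=-1.5073;  ψ=arccos(0.3191)=1.2460;  θ2=γ+ψ≈-0.2613
φ3=240.0° → target in arm frame (-0.2316, -0.0166)
  e−x'=0.3816;  (l²−L²−(e−x')²−y'²−z²)/2L = -0.2020
  √(A²+B²)=0.4925;  θ3 = -0.6843+1.9934 ≈ 1.3091

θ₁ = -0.0872, θ₂ = -0.2613, θ₃ = 1.3091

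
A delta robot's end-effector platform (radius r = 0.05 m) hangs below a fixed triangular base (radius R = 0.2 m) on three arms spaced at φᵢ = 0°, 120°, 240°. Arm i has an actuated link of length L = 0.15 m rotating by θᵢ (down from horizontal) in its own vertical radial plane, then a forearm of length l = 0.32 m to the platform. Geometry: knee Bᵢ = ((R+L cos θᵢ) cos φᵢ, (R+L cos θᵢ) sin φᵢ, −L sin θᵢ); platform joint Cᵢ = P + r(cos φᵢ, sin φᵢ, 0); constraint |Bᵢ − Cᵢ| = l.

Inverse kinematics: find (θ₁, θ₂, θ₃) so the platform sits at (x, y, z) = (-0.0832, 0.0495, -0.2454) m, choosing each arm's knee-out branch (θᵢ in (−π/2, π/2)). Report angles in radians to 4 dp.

arm 1 (φ=0.0°): x'=-0.0832, y'=0.0495
  e−x'=0.2332;  (l²−L²−(e−x')²−y'²−z²)/2L = -0.1238
  √(A²+B²)=0.3385;  θ1 = -0.8109+1.9453 ≈ 1.1344
rotate P by −φ2: (0.0845, 0.0473, -0.2454)
  e−x'=0.0655;  (l²−L²−(e−x')²−y'²−z²)/2L = 0.0438
  γ=atan2(-0.2454,0.0655)=-1.3098;  ψ=arccos(0.1725)=1.3974;  θ2=γ+ψ≈0.0876
arm 3 (φ=240.0°): x'=-0.0013, y'=-0.0968
  A cos θ + B sin θ = C:  0.1513·cos θ + -0.2454·sin θ = -0.0419
  √(A²+B²)=0.2883;  θ3 = -1.0184+1.7167 ≈ 0.6983

θ₁ = 1.1344, θ₂ = 0.0876, θ₃ = 0.6983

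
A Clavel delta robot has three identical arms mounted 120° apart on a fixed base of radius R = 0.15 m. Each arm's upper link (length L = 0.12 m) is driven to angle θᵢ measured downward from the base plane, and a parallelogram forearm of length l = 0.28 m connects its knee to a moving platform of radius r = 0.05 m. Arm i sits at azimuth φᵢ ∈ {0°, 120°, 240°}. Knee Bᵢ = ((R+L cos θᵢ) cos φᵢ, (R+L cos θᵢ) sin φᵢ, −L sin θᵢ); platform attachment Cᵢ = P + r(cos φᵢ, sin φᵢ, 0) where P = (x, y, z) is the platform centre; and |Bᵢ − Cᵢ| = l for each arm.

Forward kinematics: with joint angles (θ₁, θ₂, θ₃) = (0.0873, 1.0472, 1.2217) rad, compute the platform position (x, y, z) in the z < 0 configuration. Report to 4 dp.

(0.1132, 0.0205, -0.2687)

arm 1 at φ=0.0°: ρ1 = 0.2195;  S1 = (0.2195, 0.0000, -0.0105)
arm 2 at φ=120.0°: ρ2 = 0.1600;  S2 = (-0.0800, 0.1386, -0.1039)
arm 3 at φ=240.0°: ρ3 = 0.1410;  S3 = (-0.0705, -0.1221, -0.1128)
subtract pairs → two planes through P
[-0.5991 0.2771 -0.1869]·P = -0.0119;  [-0.5801 -0.2443 -0.2046]·P = -0.0157
Cramer: x(z) = 0.0236-0.3333z;  y(z) = 0.0081-0.0460z
into |P−S₁|² = l²: 1.1132z² + 0.1508z + -0.0398 = 0;  Δ = 0.2002;  z = -0.2687 or 0.1332 → z<0 root = -0.2687
x = 0.1132, y = 0.0205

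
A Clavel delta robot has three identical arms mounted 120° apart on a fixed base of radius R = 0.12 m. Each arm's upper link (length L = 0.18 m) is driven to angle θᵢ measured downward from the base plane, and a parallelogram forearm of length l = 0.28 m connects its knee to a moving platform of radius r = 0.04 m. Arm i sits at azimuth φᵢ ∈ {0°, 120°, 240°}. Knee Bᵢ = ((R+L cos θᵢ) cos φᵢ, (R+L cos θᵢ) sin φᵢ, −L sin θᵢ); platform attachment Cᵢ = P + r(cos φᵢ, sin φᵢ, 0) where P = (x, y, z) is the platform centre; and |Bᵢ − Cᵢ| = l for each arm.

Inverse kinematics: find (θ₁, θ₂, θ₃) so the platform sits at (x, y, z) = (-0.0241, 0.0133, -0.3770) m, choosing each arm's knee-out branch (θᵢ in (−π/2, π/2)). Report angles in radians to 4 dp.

θ₁ = 1.1342, θ₂ = 0.9599, θ₃ = 1.0469

φ1=0.0° → target in arm frame (-0.0241, 0.0133)
  A=0.1041, B=-0.3770, C=(l²−L²−A²−y'²−z²)/(2L)=-0.2976
  θ1 = atan2(B,A) + arccos(C/0.3911) = 1.1342
φ2=120.0° → target in arm frame (0.0236, 0.0142)
  A=0.0564, B=-0.3770, C=(l²−L²−A²−y'²−z²)/(2L)=-0.2764
  γ=atan2(-0.3770,0.0564)=-1.4222;  ψ=arccos(-0.7252)=2.3821;  θ2=γ+ψ≈0.9599
φ3=240.0° → target in arm frame (0.0005, -0.0275)
  e−x'=0.0795;  (l²−L²−(e−x')²−y'²−z²)/2L = -0.2867
  √(A²+B²)=0.3853;  θ3 = -1.3630+2.4099 ≈ 1.0469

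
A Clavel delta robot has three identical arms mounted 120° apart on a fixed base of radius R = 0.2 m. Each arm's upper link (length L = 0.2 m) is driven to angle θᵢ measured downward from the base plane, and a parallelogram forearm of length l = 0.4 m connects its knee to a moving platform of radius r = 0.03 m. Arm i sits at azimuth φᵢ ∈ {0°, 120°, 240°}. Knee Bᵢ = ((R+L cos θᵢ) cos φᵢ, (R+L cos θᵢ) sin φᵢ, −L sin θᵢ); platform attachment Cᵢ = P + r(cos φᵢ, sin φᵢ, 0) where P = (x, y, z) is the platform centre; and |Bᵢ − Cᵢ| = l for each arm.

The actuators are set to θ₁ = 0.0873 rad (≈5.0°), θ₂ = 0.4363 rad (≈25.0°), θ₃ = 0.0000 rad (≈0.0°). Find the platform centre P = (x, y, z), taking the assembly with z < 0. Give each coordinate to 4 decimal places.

(0.0119, -0.0316, -0.1944)

O1 = (0.3692·cos0.0°, 0.3692·sin0.0°, -0.0174) = (0.3692, 0.0000, -0.0174)
φ2=120.0°: virtual centre (-0.1756, 0.3042, -0.0845), radius l
O3 = (0.3700·cos240.0°, 0.3700·sin240.0°, 0.0000) = (-0.1850, -0.3204, 0.0000)
eliminate P² terms by subtracting sphere 1 from 2 and 3
linear system: -1.0897x+0.6084y = -0.0061−-0.1342z; -1.1085x+-0.6409y = 0.0003−0.0349z
Cramer: x(z) = 0.0027-0.0472z;  y(z) = -0.0051+0.1360z
sphere 1 gives Az²+Bz+C=0 with A=1.0207, B=0.0681, C=-0.0253;  B²−4AC=0.1081;  roots -0.1944, 0.1277;  negative root z = -0.1944
x = 0.0119, y = -0.0316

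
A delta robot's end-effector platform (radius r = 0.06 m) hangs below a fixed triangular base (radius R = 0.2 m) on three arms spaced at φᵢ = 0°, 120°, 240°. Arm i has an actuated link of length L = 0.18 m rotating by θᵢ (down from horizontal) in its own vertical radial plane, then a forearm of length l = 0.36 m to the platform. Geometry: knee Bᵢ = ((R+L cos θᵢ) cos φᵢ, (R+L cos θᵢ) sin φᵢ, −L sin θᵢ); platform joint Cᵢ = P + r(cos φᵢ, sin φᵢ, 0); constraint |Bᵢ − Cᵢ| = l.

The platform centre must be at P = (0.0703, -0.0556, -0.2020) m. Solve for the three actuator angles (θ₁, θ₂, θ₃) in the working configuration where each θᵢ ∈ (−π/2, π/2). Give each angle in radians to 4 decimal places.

θ₁ = -0.3490, θ₂ = 0.7853, θ₃ = 0.1745

arm 1 (φ=0.0°): x'=0.0703, y'=-0.0556
  e−x'=0.0697;  (l²−L²−(e−x')²−y'²−z²)/2L = 0.1346
  γ=atan2(-0.2020,0.0697)=-1.2385;  ψ=arccos(0.6298)=0.8895;  θ1=γ+ψ≈-0.3490
φ2=120.0° → target in arm frame (-0.0833, -0.0331)
  A=0.2233, B=-0.2020, C=(l²−L²−A²−y'²−z²)/(2L)=0.0151
  γ=atan2(-0.2020,0.2233)=-0.7354;  ψ=arccos(0.0502)=1.5206;  θ2=γ+ψ≈0.7853
φ3=240.0° → target in arm frame (0.0130, 0.0887)
  A cos θ + B sin θ = C:  0.1270·cos θ + -0.2020·sin θ = 0.0900
  √(A²+B²)=0.2386;  θ3 = -1.0095+1.1840 ≈ 0.1745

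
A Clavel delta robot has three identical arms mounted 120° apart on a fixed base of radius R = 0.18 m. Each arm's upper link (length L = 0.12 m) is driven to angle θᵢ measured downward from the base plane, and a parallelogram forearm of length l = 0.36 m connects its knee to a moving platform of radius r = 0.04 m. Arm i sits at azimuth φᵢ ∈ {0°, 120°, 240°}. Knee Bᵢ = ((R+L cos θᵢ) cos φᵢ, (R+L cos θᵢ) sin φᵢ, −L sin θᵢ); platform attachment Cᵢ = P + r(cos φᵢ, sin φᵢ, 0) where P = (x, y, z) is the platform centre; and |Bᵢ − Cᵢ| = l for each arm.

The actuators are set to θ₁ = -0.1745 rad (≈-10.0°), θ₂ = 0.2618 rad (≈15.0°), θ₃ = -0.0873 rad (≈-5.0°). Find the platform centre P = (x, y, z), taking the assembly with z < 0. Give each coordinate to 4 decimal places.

(0.0202, -0.0243, -0.2482)

arm 1 at φ=0.0°: (R−r)+L cos θ1 = 0.2582;  S1 = (0.2582, 0.0000, 0.0208)
φ2=120.0°: virtual centre (-0.1280, 0.2216, -0.0311), radius l
S3 = (0.2595·cos240.0°, 0.2595·sin240.0°, 0.0105) = (-0.1298, -0.2248, 0.0105)
|S₂|²−|S₁|² = -0.0006;  |S₃|²−|S₁|² = 0.0004
linear system: -0.7723x+0.4433y = -0.0006−-0.1038z; -0.7759x+-0.4495y = 0.0004−-0.0207z
Cramer: x(z) = 0.0002-0.0808z;  y(z) = -0.0011+0.0933z
into |P−S₁|² = l²: 1.0152z² + -0.0002z + -0.0626 = 0;  Δ = 0.2542;  z = -0.2482 or 0.2484 → z<0 root = -0.2482
x = 0.0202, y = -0.0243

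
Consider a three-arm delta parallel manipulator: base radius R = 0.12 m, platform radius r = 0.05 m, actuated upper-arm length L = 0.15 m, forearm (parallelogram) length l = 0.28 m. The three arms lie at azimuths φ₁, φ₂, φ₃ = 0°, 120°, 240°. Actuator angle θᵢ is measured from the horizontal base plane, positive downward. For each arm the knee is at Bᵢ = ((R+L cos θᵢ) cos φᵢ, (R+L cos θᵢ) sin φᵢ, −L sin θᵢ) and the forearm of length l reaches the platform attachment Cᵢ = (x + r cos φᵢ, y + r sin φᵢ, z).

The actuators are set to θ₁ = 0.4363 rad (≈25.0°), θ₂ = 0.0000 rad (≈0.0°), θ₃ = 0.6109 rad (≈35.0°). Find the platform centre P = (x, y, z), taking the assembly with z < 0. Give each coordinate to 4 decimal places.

centre 1 = (0.2059·cos0.0°, 0.2059·sin0.0°, -0.0634) = (0.2059, 0.0000, -0.0634)
arm 2 at φ=120.0°: (R−r)+L cos θ2 = 0.2200;  centre 2 = (-0.1100, 0.1905, 0.0000)
centre 3 = (0.1929·cos240.0°, 0.1929·sin240.0°, -0.0860) = (-0.0964, -0.1670, -0.0860)
eliminate P² terms by subtracting sphere 1 from 2 and 3
[-0.6319 0.3811 0.1268]·P = 0.0020;  [-0.6048 -0.3341 -0.0453]·P = -0.0018
det = 0.4415;  x = 0.0001+0.0568z,  y = 0.0053+-0.2385z
into |P−centre ₁|² = l²: 1.0601z² + 0.1008z + -0.0320 = 0;  Δ = 0.1458;  z = -0.2276 or 0.1325 → z<0 root = -0.2276
x = -0.0128, y = 0.0596

(-0.0128, 0.0596, -0.2276)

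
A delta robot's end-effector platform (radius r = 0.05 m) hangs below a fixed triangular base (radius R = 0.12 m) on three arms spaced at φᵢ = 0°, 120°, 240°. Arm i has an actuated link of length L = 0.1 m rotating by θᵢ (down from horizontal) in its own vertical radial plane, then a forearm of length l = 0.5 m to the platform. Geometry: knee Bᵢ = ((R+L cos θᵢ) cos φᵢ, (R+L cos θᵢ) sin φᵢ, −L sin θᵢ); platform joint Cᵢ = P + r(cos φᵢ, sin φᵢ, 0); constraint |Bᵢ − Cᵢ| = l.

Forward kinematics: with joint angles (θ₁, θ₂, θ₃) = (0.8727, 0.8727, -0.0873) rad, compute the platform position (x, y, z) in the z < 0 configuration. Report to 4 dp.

(-0.0937, -0.1623, -0.4910)

arm 1 at φ=0.0°: (R−r)+L cos θ1 = 0.1343;  centre 1 = (0.1343, 0.0000, -0.0766)
arm 2 at φ=120.0°: (R−r)+L cos θ2 = 0.1343;  centre 2 = (-0.0671, 0.1163, -0.0766)
φ3=240.0°: virtual centre (-0.0848, -0.1469, 0.0087), radius l
subtract pairs → two planes through P
linear system: -0.4028x+0.2326y = 0.0000−0.0000z; -0.4382x+-0.2938y = 0.0049−0.1707z
det = 0.2203;  x = -0.0052+0.1802z,  y = -0.0090+0.3121z
sphere 1 gives Az²+Bz+C=0 with A=1.1299, B=0.0973, C=-0.2246;  B²−4AC=1.0245;  roots -0.4910, 0.4049;  negative root z = -0.4910
x = -0.0937, y = -0.1623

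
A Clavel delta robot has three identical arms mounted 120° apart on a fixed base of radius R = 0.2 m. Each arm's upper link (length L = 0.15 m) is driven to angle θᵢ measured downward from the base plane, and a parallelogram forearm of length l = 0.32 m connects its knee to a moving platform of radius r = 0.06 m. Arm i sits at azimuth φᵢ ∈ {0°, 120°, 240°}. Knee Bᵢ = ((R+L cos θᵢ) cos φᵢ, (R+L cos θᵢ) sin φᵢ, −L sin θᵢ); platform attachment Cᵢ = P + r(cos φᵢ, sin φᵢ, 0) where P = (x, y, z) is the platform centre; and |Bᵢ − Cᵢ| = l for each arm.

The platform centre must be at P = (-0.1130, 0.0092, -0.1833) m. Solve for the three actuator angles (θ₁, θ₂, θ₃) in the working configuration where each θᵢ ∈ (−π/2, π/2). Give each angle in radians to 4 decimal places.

θ₁ = 1.1348, θ₂ = -0.1752, θ₃ = 0.0001

φ1=0.0° → target in arm frame (-0.1130, 0.0092)
  A cos θ + B sin θ = C:  0.2530·cos θ + -0.1833·sin θ = -0.0593
  γ=atan2(-0.1833,0.2530)=-0.6270;  ψ=arccos(-0.1898)=1.7618;  θ1=γ+ψ≈1.1348
φ2=120.0° → target in arm frame (0.0645, 0.0933)
  e−x'=0.0755;  (l²−L²−(e−x')²−y'²−z²)/2L = 0.1063
  γ=atan2(-0.1833,0.0755)=-1.1799;  ψ=arccos(0.5363)=1.0047;  θ2=γ+ψ≈-0.1752
φ3=240.0° → target in arm frame (0.0485, -0.1025)
  A=0.0915, B=-0.1833, C=(l²−L²−A²−y'²−z²)/(2L)=0.0915
  √(A²+B²)=0.2049;  θ3 = -1.1079+1.1080 ≈ 0.0001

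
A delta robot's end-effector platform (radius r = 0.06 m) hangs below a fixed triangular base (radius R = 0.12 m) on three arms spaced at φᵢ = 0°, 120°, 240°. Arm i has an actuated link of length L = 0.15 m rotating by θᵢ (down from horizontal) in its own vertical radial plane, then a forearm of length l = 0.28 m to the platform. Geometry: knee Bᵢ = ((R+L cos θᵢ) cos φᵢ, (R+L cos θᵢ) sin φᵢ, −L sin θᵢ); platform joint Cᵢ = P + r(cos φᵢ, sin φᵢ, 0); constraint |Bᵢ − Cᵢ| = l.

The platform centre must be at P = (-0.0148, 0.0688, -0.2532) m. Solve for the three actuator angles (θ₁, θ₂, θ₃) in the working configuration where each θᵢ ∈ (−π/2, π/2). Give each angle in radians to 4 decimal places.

θ₁ = 0.5235, θ₂ = 0.0875, θ₃ = 0.6979

rotate P by −φ1: (-0.0148, 0.0688, -0.2532)
  A cos θ + B sin θ = C:  0.0748·cos θ + -0.2532·sin θ = -0.0618
  θ1 = atan2(B,A) + arccos(C/0.2640) = 0.5235
rotate P by −φ2: (0.0670, -0.0216, -0.2532)
  A cos θ + B sin θ = C:  -0.0070·cos θ + -0.2532·sin θ = -0.0291
  √(A²+B²)=0.2533;  θ2 = -1.5984+1.6859 ≈ 0.0875
φ3=240.0° → target in arm frame (-0.0522, -0.0472)
  e−x'=0.1122;  (l²−L²−(e−x')²−y'²−z²)/2L = -0.0767
  θ3 = atan2(B,A) + arccos(C/0.2769) = 0.6979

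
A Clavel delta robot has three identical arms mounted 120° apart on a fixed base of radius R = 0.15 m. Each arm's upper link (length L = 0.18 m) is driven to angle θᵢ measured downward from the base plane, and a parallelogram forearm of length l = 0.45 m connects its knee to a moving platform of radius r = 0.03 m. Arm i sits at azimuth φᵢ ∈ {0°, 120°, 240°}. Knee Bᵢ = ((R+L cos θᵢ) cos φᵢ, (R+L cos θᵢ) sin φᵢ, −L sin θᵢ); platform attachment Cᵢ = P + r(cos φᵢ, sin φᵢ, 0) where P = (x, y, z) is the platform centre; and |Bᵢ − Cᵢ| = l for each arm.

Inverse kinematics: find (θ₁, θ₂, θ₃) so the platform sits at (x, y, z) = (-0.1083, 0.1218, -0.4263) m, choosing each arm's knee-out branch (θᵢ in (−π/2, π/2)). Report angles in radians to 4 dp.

rotate P by −φ1: (-0.1083, 0.1218, -0.4263)
  A=0.2283, B=-0.4263, C=(l²−L²−A²−y'²−z²)/(2L)=-0.2183
  γ=atan2(-0.4263,0.2283)=-1.0791;  ψ=arccos(-0.4514)=2.0392;  θ1=γ+ψ≈0.9600
arm 2 (φ=120.0°): x'=0.1596, y'=0.0329
  A=-0.0396, B=-0.4263, C=(l²−L²−A²−y'²−z²)/(2L)=-0.0397
  θ2 = atan2(B,A) + arccos(C/0.4281) = 0.0001
arm 3 (φ=240.0°): x'=-0.0513, y'=-0.1547
  A cos θ + B sin θ = C:  0.1713·cos θ + -0.4263·sin θ = -0.1803
  √(A²+B²)=0.4594;  θ3 = -1.1886+1.9741 ≈ 0.7855

θ₁ = 0.9600, θ₂ = 0.0001, θ₃ = 0.7855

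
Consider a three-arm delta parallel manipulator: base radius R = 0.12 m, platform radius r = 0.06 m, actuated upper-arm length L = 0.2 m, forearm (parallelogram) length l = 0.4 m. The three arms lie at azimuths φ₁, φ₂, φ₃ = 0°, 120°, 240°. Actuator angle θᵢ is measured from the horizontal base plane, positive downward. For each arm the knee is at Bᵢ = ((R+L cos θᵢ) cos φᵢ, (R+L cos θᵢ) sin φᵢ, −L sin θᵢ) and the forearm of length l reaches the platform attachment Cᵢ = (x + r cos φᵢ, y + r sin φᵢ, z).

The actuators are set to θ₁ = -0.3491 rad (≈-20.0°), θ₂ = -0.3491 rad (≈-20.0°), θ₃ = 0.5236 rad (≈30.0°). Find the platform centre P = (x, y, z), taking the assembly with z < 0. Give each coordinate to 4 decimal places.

(0.0647, 0.1120, -0.2690)

arm 1 at φ=0.0°: e+L cos θ1 = 0.2479;  O1 = (0.2479, 0.0000, 0.0684)
φ2=120.0°: virtual centre (-0.1240, 0.2147, 0.0684), radius l
φ3=240.0°: virtual centre (-0.1166, -0.2020, -0.1000), radius l
eliminate P² terms by subtracting sphere 1 from 2 and 3
[-0.7438 0.4294 0.0000]·P = 0.0000;  [-0.7291 -0.4039 -0.3368]·P = -0.0018
det = 0.6135;  x = 0.0012+-0.2358z,  y = 0.0021+-0.4083z
sphere 1 gives Az²+Bz+C=0 with A=1.2223, B=-0.0223, C=-0.0945;  B²−4AC=0.4623;  roots -0.2690, 0.2872;  negative root z = -0.2690
x = 0.0647, y = 0.1120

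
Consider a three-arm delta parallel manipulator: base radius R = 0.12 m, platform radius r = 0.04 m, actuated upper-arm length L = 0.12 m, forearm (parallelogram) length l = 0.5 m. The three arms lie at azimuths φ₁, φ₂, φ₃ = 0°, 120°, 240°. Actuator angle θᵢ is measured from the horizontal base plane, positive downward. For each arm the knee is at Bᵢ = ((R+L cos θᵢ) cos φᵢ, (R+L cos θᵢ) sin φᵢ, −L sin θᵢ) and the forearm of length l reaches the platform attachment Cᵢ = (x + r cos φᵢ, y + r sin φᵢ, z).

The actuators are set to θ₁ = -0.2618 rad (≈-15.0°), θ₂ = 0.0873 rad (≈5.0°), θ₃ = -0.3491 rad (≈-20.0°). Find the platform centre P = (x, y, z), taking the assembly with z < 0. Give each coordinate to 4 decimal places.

S1 = (0.1959·cos0.0°, 0.1959·sin0.0°, 0.0311) = (0.1959, 0.0000, 0.0311)
φ2=120.0°: virtual centre (-0.0998, 0.1728, -0.0105), radius l
arm 3 at φ=240.0°: (R−r)+L cos θ3 = 0.1928;  S3 = (-0.0964, -0.1669, 0.0410)
subtract pairs → two planes through P
[-0.5914 0.3456 -0.0830]·P = 0.0006;  [-0.5846 -0.3339 0.0200]·P = -0.0005
Cramer: x(z) = 0.0000-0.0521z;  y(z) = 0.0016+0.1511z
quadratic in z: (1.0255)z²+(-0.0412)z+(-0.2106)=0, √Δ=0.9305 → z ∈ {-0.4335, 0.4737}; z = -0.4335 (taking z<0)
x = 0.0225, y = -0.0639

(0.0225, -0.0639, -0.4335)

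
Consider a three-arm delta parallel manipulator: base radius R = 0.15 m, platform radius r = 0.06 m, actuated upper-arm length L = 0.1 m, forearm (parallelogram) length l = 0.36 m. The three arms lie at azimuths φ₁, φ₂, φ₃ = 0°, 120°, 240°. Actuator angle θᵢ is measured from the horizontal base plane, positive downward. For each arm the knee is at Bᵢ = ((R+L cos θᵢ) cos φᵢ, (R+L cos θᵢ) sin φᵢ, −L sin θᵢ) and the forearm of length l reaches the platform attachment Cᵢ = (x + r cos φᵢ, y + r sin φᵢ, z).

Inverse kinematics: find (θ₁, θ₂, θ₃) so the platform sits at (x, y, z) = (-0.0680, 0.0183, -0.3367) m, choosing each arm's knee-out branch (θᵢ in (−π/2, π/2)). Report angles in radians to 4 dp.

θ₁ = 0.6980, θ₂ = 0.0870, θ₃ = 0.2619

φ1=0.0° → target in arm frame (-0.0680, 0.0183)
  A cos θ + B sin θ = C:  0.1580·cos θ + -0.3367·sin θ = -0.0953
  θ1 = atan2(B,A) + arccos(C/0.3719) = 0.6980
φ2=120.0° → target in arm frame (0.0498, 0.0497)
  A=0.0402, B=-0.3367, C=(l²−L²−A²−y'²−z²)/(2L)=0.0107
  θ2 = atan2(B,A) + arccos(C/0.3391) = 0.0870
φ3=240.0° → target in arm frame (0.0182, -0.0680)
  e−x'=0.0718;  (l²−L²−(e−x')²−y'²−z²)/2L = -0.0178
  θ3 = atan2(B,A) + arccos(C/0.3443) = 0.2619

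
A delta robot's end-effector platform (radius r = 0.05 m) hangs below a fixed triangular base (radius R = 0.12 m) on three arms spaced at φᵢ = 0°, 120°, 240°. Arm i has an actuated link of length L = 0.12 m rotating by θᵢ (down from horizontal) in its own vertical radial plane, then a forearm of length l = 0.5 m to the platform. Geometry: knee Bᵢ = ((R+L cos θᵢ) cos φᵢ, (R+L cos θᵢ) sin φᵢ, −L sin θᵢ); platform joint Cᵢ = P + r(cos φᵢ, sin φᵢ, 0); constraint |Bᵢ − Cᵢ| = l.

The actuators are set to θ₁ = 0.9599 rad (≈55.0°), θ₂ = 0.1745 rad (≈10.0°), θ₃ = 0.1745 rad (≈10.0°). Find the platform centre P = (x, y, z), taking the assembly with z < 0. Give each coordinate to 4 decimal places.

(-0.1766, 0.0000, -0.4863)

φ1=0.0°: virtual centre (0.1388, 0.0000, -0.0983), radius l
S2 = (0.1882·cos120.0°, 0.1882·sin120.0°, -0.0208) = (-0.0941, 0.1630, -0.0208)
φ3=240.0°: virtual centre (-0.0941, -0.1630, -0.0208), radius l
subtract pairs → two planes through P
[-0.4658 0.3259 0.1549]·P = 0.0069;  [-0.4658 -0.3259 0.1549]·P = 0.0069
Cramer: x(z) = -0.0148+0.3326z;  y(z) = 0.0000-0.0000z
quadratic in z: (1.1106)z²+(0.0944)z+(-0.2167)=0, √Δ=0.9857 → z ∈ {-0.4863, 0.4013}; z = -0.4863 (taking z<0)
x = -0.1766, y = 0.0000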